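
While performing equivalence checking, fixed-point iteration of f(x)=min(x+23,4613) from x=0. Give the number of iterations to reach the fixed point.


Step 1: x=0, cap=4613, increment=23
Step 2: x grows by 23 each step until capped at 4613; fixed point is x=4613
Step 3: iterations = ceil(4613/23) = 201

201


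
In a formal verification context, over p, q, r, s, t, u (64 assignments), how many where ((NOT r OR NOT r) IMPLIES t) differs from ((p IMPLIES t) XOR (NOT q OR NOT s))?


F1 = ((NOT r OR NOT r) IMPLIES t)
F2 = ((p IMPLIES t) XOR (NOT q OR NOT s))
Evaluate both on each of 64 rows (bits = p,q,r,s,t,u):
  row 0 [000000]: F1=0 F2=0 -> 0
  row 1 [000001]: F1=0 F2=0 -> 0
  row 2 [000010]: F1=1 F2=0 (differ) -> 1
  row 3 [000011]: F1=1 F2=0 (differ) -> 1
  row 4 [000100]: F1=0 F2=0 -> 0
  (every remaining row is evaluated the same way; all 64 results are listed next)
Full result column, 8 rows per line (p,q,r fixed per line; s,t,u runs 000..111 left to right):
  rows 0-7 [p,q,r=000]: 00110011  (ones: 4)
  rows 8-15 [p,q,r=001]: 11111111  (ones: 8)
  rows 16-23 [p,q,r=010]: 00111100  (ones: 4)
  rows 24-31 [p,q,r=011]: 11110000  (ones: 4)
  rows 32-39 [p,q,r=100]: 11111111  (ones: 8)
  rows 40-47 [p,q,r=101]: 00110011  (ones: 4)
  rows 48-55 [p,q,r=110]: 11110000  (ones: 4)
  rows 56-63 [p,q,r=111]: 00111100  (ones: 4)
Disagreements = 4+8+4+4+8+4+4+4 = 40

40


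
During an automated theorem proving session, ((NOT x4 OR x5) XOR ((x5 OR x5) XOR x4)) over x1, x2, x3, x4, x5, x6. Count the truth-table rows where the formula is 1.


Formula: ((NOT x4 OR x5) XOR ((x5 OR x5) XOR x4)) over 6 vars (64 rows)
Evaluate each row (x1, x2, x3, x4, x5, x6 as bits, MSB first):
  row 0 [000000]: ((NOT 0 OR 0) XOR ((0 OR 0) XOR 0)) -> 1
  row 1 [000001]: ((NOT 0 OR 0) XOR ((0 OR 0) XOR 0)) -> 1
  row 2 [000010]: ((NOT 0 OR 1) XOR ((1 OR 1) XOR 0)) -> 0
  row 3 [000011]: ((NOT 0 OR 1) XOR ((1 OR 1) XOR 0)) -> 0
  row 4 [000100]: ((NOT 1 OR 0) XOR ((0 OR 0) XOR 1)) -> 1
  (every remaining row is evaluated the same way; all 64 results are listed next)
Full result column, 8 rows per line (x1,x2,x3 fixed per line; x4,x5,x6 runs 000..111 left to right):
  rows 0-7 [x1,x2,x3=000]: 11001111  (ones: 6)
  rows 8-15 [x1,x2,x3=001]: 11001111  (ones: 6)
  rows 16-23 [x1,x2,x3=010]: 11001111  (ones: 6)
  rows 24-31 [x1,x2,x3=011]: 11001111  (ones: 6)
  rows 32-39 [x1,x2,x3=100]: 11001111  (ones: 6)
  rows 40-47 [x1,x2,x3=101]: 11001111  (ones: 6)
  rows 48-55 [x1,x2,x3=110]: 11001111  (ones: 6)
  rows 56-63 [x1,x2,x3=111]: 11001111  (ones: 6)
Count of 1-rows = 6+6+6+6+6+6+6+6 = 48

48


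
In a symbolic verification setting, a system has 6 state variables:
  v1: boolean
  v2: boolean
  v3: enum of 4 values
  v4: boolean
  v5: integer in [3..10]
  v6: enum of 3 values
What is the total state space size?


State space = product of domain sizes of all variables.
Domain sizes:
  v1 (boolean): 2
  v2 (boolean): 2
  v3 (enum of 4 values): 4
  v4 (boolean): 2
  v5 (integer in [3..10]): 8
  v6 (enum of 3 values): 3
Product = 2 * 2 * 4 * 2 * 8 * 3 = 768

768


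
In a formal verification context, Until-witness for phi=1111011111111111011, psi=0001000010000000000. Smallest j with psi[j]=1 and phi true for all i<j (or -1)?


(phi U psi) at 0: need smallest j with psi[j]=1 and phi[i]=1 for all i in [0,j).
Scan from step 0:
  step 0: phi=1, psi=0 -> continue
  step 1: phi=1, psi=0 -> continue
  step 2: phi=1, psi=0 -> continue
  step 3: psi=1 and phi held for [0,3) -> witness found
Witness step = 3

3


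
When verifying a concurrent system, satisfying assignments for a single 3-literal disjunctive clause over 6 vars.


Step 1: Total=2^6=64
Step 2: Unsat when all 3 false: 2^3=8
Step 3: Sat=64-8=56

56


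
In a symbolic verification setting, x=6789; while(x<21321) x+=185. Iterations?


Step 1: x goes from 6789 toward 21321 by 185; the body runs while x<21321, so iterations = ceil((bound-start)/step)
Step 2: Distance=14532
Step 3: ceil(14532/185)=79

79


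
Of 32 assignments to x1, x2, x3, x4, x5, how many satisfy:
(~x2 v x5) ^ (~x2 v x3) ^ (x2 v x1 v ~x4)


CNF with 3 clauses over 5 vars (32 assignments).
An assignment satisfies CNF iff every clause has >=1 true literal.
Check each row (bits = x1,x2,x3,x4,x5; clause T/F shown):
  row 0 [00000]: clauses=TTT -> 1
  row 1 [00001]: clauses=TTT -> 1
  row 2 [00010]: clauses=TTF -> 0
  row 3 [00011]: clauses=TTF -> 0
  row 4 [00100]: clauses=TTT -> 1
  row 5 [00101]: clauses=TTT -> 1
  row 6 [00110]: clauses=TTF -> 0
  row 7 [00111]: clauses=TTF -> 0
  row 8 [01000]: clauses=FFT -> 0
  row 9 [01001]: clauses=TFT -> 0
  row 10 [01010]: clauses=FFT -> 0
  row 11 [01011]: clauses=TFT -> 0
  row 12 [01100]: clauses=FTT -> 0
  row 13 [01101]: clauses=TTT -> 1
  row 14 [01110]: clauses=FTT -> 0
  row 15 [01111]: clauses=TTT -> 1
  row 16 [10000]: clauses=TTT -> 1
  row 17 [10001]: clauses=TTT -> 1
  row 18 [10010]: clauses=TTT -> 1
  row 19 [10011]: clauses=TTT -> 1
  row 20 [10100]: clauses=TTT -> 1
  row 21 [10101]: clauses=TTT -> 1
  row 22 [10110]: clauses=TTT -> 1
  row 23 [10111]: clauses=TTT -> 1
  row 24 [11000]: clauses=FFT -> 0
  row 25 [11001]: clauses=TFT -> 0
  row 26 [11010]: clauses=FFT -> 0
  row 27 [11011]: clauses=TFT -> 0
  row 28 [11100]: clauses=FTT -> 0
  row 29 [11101]: clauses=TTT -> 1
  row 30 [11110]: clauses=FTT -> 0
  row 31 [11111]: clauses=TTT -> 1
Full result column, 8 rows per line (x1,x2 fixed per line; x3,x4,x5 runs 000..111 left to right):
  rows 0-7 [x1,x2=00]: 11001100  (ones: 4)
  rows 8-15 [x1,x2=01]: 00000101  (ones: 2)
  rows 16-23 [x1,x2=10]: 11111111  (ones: 8)
  rows 24-31 [x1,x2=11]: 00000101  (ones: 2)
Satisfying assignments = 4+2+8+2 = 16

16


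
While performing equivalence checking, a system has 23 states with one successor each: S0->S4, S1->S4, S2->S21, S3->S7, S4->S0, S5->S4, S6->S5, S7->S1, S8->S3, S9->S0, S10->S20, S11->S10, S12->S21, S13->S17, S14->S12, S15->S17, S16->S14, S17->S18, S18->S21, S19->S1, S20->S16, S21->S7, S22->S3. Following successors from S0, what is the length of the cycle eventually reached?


Trace from S0 until a state repeats:
  S0 -> S4 -> S0
S0 first seen at step 0, revisited at step 2.
Cycle length = 2 - 0 = 2

2


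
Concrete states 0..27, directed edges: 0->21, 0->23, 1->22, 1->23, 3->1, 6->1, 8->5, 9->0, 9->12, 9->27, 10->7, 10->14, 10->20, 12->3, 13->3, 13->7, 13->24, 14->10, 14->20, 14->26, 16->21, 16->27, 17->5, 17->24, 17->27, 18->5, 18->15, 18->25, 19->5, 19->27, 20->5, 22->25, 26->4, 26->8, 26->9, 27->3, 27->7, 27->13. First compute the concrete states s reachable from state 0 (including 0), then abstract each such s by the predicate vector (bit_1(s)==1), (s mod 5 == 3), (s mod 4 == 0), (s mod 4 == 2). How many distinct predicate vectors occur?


BFS from 0:
Concrete reachable: {0, 21, 23}
Abstract via predicates (bit_1(s)==1), (s mod 5 == 3), (s mod 4 == 0), (s mod 4 == 2):
  (0,0,0,0) <- {21}
  (0,0,1,0) <- {0}
  (1,1,0,0) <- {23}
Distinct abstract states = 3

3


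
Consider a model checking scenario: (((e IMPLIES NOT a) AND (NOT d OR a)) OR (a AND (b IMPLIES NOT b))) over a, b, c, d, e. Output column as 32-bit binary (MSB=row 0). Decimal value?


Formula: (((e IMPLIES NOT a) AND (NOT d OR a)) OR (a AND (b IMPLIES NOT b))) over a, b, c, d, e (32 rows)
Evaluate each row (bits = a,b,c,d,e, MSB first):
  row 0 [00000]: (((0 IMPLIES NOT 0) AND (NOT 0 OR 0)) OR (0 AND (0 IMPLIES NOT 0))) -> 1
  row 1 [00001]: (((1 IMPLIES NOT 0) AND (NOT 0 OR 0)) OR (0 AND (0 IMPLIES NOT 0))) -> 1
  row 2 [00010]: (((0 IMPLIES NOT 0) AND (NOT 1 OR 0)) OR (0 AND (0 IMPLIES NOT 0))) -> 0
  row 3 [00011]: (((1 IMPLIES NOT 0) AND (NOT 1 OR 0)) OR (0 AND (0 IMPLIES NOT 0))) -> 0
  row 4 [00100]: (((0 IMPLIES NOT 0) AND (NOT 0 OR 0)) OR (0 AND (0 IMPLIES NOT 0))) -> 1
  row 5 [00101]: (((1 IMPLIES NOT 0) AND (NOT 0 OR 0)) OR (0 AND (0 IMPLIES NOT 0))) -> 1
  row 6 [00110]: (((0 IMPLIES NOT 0) AND (NOT 1 OR 0)) OR (0 AND (0 IMPLIES NOT 0))) -> 0
  row 7 [00111]: (((1 IMPLIES NOT 0) AND (NOT 1 OR 0)) OR (0 AND (0 IMPLIES NOT 0))) -> 0
  row 8 [01000]: (((0 IMPLIES NOT 0) AND (NOT 0 OR 0)) OR (0 AND (1 IMPLIES NOT 1))) -> 1
  row 9 [01001]: (((1 IMPLIES NOT 0) AND (NOT 0 OR 0)) OR (0 AND (1 IMPLIES NOT 1))) -> 1
  row 10 [01010]: (((0 IMPLIES NOT 0) AND (NOT 1 OR 0)) OR (0 AND (1 IMPLIES NOT 1))) -> 0
  row 11 [01011]: (((1 IMPLIES NOT 0) AND (NOT 1 OR 0)) OR (0 AND (1 IMPLIES NOT 1))) -> 0
  row 12 [01100]: (((0 IMPLIES NOT 0) AND (NOT 0 OR 0)) OR (0 AND (1 IMPLIES NOT 1))) -> 1
  row 13 [01101]: (((1 IMPLIES NOT 0) AND (NOT 0 OR 0)) OR (0 AND (1 IMPLIES NOT 1))) -> 1
  row 14 [01110]: (((0 IMPLIES NOT 0) AND (NOT 1 OR 0)) OR (0 AND (1 IMPLIES NOT 1))) -> 0
  row 15 [01111]: (((1 IMPLIES NOT 0) AND (NOT 1 OR 0)) OR (0 AND (1 IMPLIES NOT 1))) -> 0
  row 16 [10000]: (((0 IMPLIES NOT 1) AND (NOT 0 OR 1)) OR (1 AND (0 IMPLIES NOT 0))) -> 1
  row 17 [10001]: (((1 IMPLIES NOT 1) AND (NOT 0 OR 1)) OR (1 AND (0 IMPLIES NOT 0))) -> 1
  row 18 [10010]: (((0 IMPLIES NOT 1) AND (NOT 1 OR 1)) OR (1 AND (0 IMPLIES NOT 0))) -> 1
  row 19 [10011]: (((1 IMPLIES NOT 1) AND (NOT 1 OR 1)) OR (1 AND (0 IMPLIES NOT 0))) -> 1
  row 20 [10100]: (((0 IMPLIES NOT 1) AND (NOT 0 OR 1)) OR (1 AND (0 IMPLIES NOT 0))) -> 1
  row 21 [10101]: (((1 IMPLIES NOT 1) AND (NOT 0 OR 1)) OR (1 AND (0 IMPLIES NOT 0))) -> 1
  row 22 [10110]: (((0 IMPLIES NOT 1) AND (NOT 1 OR 1)) OR (1 AND (0 IMPLIES NOT 0))) -> 1
  row 23 [10111]: (((1 IMPLIES NOT 1) AND (NOT 1 OR 1)) OR (1 AND (0 IMPLIES NOT 0))) -> 1
  row 24 [11000]: (((0 IMPLIES NOT 1) AND (NOT 0 OR 1)) OR (1 AND (1 IMPLIES NOT 1))) -> 1
  row 25 [11001]: (((1 IMPLIES NOT 1) AND (NOT 0 OR 1)) OR (1 AND (1 IMPLIES NOT 1))) -> 0
  row 26 [11010]: (((0 IMPLIES NOT 1) AND (NOT 1 OR 1)) OR (1 AND (1 IMPLIES NOT 1))) -> 1
  row 27 [11011]: (((1 IMPLIES NOT 1) AND (NOT 1 OR 1)) OR (1 AND (1 IMPLIES NOT 1))) -> 0
  row 28 [11100]: (((0 IMPLIES NOT 1) AND (NOT 0 OR 1)) OR (1 AND (1 IMPLIES NOT 1))) -> 1
  row 29 [11101]: (((1 IMPLIES NOT 1) AND (NOT 0 OR 1)) OR (1 AND (1 IMPLIES NOT 1))) -> 0
  row 30 [11110]: (((0 IMPLIES NOT 1) AND (NOT 1 OR 1)) OR (1 AND (1 IMPLIES NOT 1))) -> 1
  row 31 [11111]: (((1 IMPLIES NOT 1) AND (NOT 1 OR 1)) OR (1 AND (1 IMPLIES NOT 1))) -> 0
Full result column, 4 rows per line (a,b,c fixed per line; d,e runs 00..11 left to right):
  rows 0-3 [a,b,c=000]: 1100  = hex C
  rows 4-7 [a,b,c=001]: 1100  = hex C
  rows 8-11 [a,b,c=010]: 1100  = hex C
  rows 12-15 [a,b,c=011]: 1100  = hex C
  rows 16-19 [a,b,c=100]: 1111  = hex F
  rows 20-23 [a,b,c=101]: 1111  = hex F
  rows 24-27 [a,b,c=110]: 1010  = hex A
  rows 28-31 [a,b,c=111]: 1010  = hex A
Output column (row 0 .. row 31) = 11001100110011001111111110101010
Output column grouped in 4s = 1100 1100 1100 1100 1111 1111 1010 1010 = 0xCCCCFFAA
Convert to decimal digit by digit (value = value*16 + digit):
  C -> 12
  12*16 + 12 (C) = 204
  204*16 + 12 (C) = 3276
  3276*16 + 12 (C) = 52428
  52428*16 + 15 (F) = 838863
  838863*16 + 15 (F) = 13421823
  13421823*16 + 10 (A) = 214749178
  214749178*16 + 10 (A) = 3435986858
Decimal = 3435986858

3435986858


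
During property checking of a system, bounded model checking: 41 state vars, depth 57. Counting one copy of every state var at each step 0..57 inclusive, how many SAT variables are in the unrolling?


BMC unrolls to depth k, creating one copy of each state var for steps 0..k.
Step count = 57 + 1 = 58 (steps 0 through 57)
Vars per step = 41
Total = 41 * 58 = 2378

2378


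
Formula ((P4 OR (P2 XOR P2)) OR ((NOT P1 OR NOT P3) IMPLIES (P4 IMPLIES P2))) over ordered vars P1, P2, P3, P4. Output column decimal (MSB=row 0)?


Formula: ((P4 OR (P2 XOR P2)) OR ((NOT P1 OR NOT P3) IMPLIES (P4 IMPLIES P2))) over P1, P2, P3, P4 (16 rows)
Evaluate each row (bits = P1,P2,P3,P4, MSB first):
  row 0 [0000]: ((0 OR (0 XOR 0)) OR ((NOT 0 OR NOT 0) IMPLIES (0 IMPLIES 0))) -> 1
  row 1 [0001]: ((1 OR (0 XOR 0)) OR ((NOT 0 OR NOT 0) IMPLIES (1 IMPLIES 0))) -> 1
  row 2 [0010]: ((0 OR (0 XOR 0)) OR ((NOT 0 OR NOT 1) IMPLIES (0 IMPLIES 0))) -> 1
  row 3 [0011]: ((1 OR (0 XOR 0)) OR ((NOT 0 OR NOT 1) IMPLIES (1 IMPLIES 0))) -> 1
  row 4 [0100]: ((0 OR (1 XOR 1)) OR ((NOT 0 OR NOT 0) IMPLIES (0 IMPLIES 1))) -> 1
  row 5 [0101]: ((1 OR (1 XOR 1)) OR ((NOT 0 OR NOT 0) IMPLIES (1 IMPLIES 1))) -> 1
  row 6 [0110]: ((0 OR (1 XOR 1)) OR ((NOT 0 OR NOT 1) IMPLIES (0 IMPLIES 1))) -> 1
  row 7 [0111]: ((1 OR (1 XOR 1)) OR ((NOT 0 OR NOT 1) IMPLIES (1 IMPLIES 1))) -> 1
  row 8 [1000]: ((0 OR (0 XOR 0)) OR ((NOT 1 OR NOT 0) IMPLIES (0 IMPLIES 0))) -> 1
  row 9 [1001]: ((1 OR (0 XOR 0)) OR ((NOT 1 OR NOT 0) IMPLIES (1 IMPLIES 0))) -> 1
  row 10 [1010]: ((0 OR (0 XOR 0)) OR ((NOT 1 OR NOT 1) IMPLIES (0 IMPLIES 0))) -> 1
  row 11 [1011]: ((1 OR (0 XOR 0)) OR ((NOT 1 OR NOT 1) IMPLIES (1 IMPLIES 0))) -> 1
  row 12 [1100]: ((0 OR (1 XOR 1)) OR ((NOT 1 OR NOT 0) IMPLIES (0 IMPLIES 1))) -> 1
  row 13 [1101]: ((1 OR (1 XOR 1)) OR ((NOT 1 OR NOT 0) IMPLIES (1 IMPLIES 1))) -> 1
  row 14 [1110]: ((0 OR (1 XOR 1)) OR ((NOT 1 OR NOT 1) IMPLIES (0 IMPLIES 1))) -> 1
  row 15 [1111]: ((1 OR (1 XOR 1)) OR ((NOT 1 OR NOT 1) IMPLIES (1 IMPLIES 1))) -> 1
Full result column, 4 rows per line (P1,P2 fixed per line; P3,P4 runs 00..11 left to right):
  rows 0-3 [P1,P2=00]: 1111  = hex F
  rows 4-7 [P1,P2=01]: 1111  = hex F
  rows 8-11 [P1,P2=10]: 1111  = hex F
  rows 12-15 [P1,P2=11]: 1111  = hex F
Output column (row 0 .. row 15) = 1111111111111111
Output column grouped in 4s = 1111 1111 1111 1111 = 0xFFFF
Convert to decimal digit by digit (value = value*16 + digit):
  F -> 15
  15*16 + 15 (F) = 255
  255*16 + 15 (F) = 4095
  4095*16 + 15 (F) = 65535
Decimal = 65535

65535


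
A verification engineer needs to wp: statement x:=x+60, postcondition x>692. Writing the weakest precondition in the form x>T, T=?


Formula: wp(x:=E, P) = P[E/x] (substitute E for x in postcondition)
Step 1: Postcondition: x>692
Step 2: Substitute x+60 for x: x+60>692
Step 3: Solve for x: x > 692-60 = 632

632


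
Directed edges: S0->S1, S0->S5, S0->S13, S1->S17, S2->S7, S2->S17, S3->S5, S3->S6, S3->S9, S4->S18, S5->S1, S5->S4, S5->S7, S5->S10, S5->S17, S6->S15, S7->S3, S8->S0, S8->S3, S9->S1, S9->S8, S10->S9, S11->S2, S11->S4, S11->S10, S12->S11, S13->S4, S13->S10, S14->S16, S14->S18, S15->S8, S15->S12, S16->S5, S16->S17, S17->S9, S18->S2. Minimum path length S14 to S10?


BFS layer-by-layer from S14:
  dist 0: {S14}
  dist 1: {S16, S18}
  dist 2: {S2, S5, S17}
  dist 3: {S1, S4, S7, S9, S10}
  -> S10 reached at distance 3
Shortest path length = 3

3


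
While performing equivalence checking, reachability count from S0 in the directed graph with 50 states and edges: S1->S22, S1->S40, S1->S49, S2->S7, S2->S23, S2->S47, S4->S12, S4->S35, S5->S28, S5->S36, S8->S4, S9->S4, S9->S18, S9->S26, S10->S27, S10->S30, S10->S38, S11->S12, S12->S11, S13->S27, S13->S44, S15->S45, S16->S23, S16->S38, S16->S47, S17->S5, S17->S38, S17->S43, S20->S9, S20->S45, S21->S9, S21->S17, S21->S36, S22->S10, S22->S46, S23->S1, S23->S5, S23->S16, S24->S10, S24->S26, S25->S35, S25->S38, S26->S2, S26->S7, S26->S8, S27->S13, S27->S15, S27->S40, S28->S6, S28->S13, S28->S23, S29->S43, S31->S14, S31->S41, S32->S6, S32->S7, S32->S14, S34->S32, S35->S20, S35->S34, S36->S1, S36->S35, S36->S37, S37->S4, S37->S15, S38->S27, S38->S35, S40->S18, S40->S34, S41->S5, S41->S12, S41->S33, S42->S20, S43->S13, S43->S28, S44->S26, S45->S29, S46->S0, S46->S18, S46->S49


BFS from S0:
  layer 0: {S0}
Reachable set: {S0}
Count = 1

1


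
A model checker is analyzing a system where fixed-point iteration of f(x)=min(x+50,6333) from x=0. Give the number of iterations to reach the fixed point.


Step 1: x=0, cap=6333, increment=50
Step 2: x grows by 50 each step until capped at 6333; fixed point is x=6333
Step 3: iterations = ceil(6333/50) = 127

127


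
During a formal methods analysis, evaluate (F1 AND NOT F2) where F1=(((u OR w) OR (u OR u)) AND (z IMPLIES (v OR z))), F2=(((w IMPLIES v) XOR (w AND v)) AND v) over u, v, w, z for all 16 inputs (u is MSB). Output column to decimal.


F1 = (((u OR w) OR (u OR u)) AND (z IMPLIES (v OR z)))
F2 = (((w IMPLIES v) XOR (w AND v)) AND v)
Counterexample to F1=>F2 is where F1=1 and F2=0.
Evaluate each row (bits = u,v,w,z, MSB first):
  row 0 [0000]: F1=0 F2=0 -> F1&~F2 -> 0
  row 1 [0001]: F1=0 F2=0 -> F1&~F2 -> 0
  row 2 [0010]: F1=1 F2=0 -> F1&~F2 -> 1
  row 3 [0011]: F1=1 F2=0 -> F1&~F2 -> 1
  row 4 [0100]: F1=0 F2=1 -> F1&~F2 -> 0
  row 5 [0101]: F1=0 F2=1 -> F1&~F2 -> 0
  row 6 [0110]: F1=1 F2=0 -> F1&~F2 -> 1
  row 7 [0111]: F1=1 F2=0 -> F1&~F2 -> 1
  row 8 [1000]: F1=1 F2=0 -> F1&~F2 -> 1
  row 9 [1001]: F1=1 F2=0 -> F1&~F2 -> 1
  row 10 [1010]: F1=1 F2=0 -> F1&~F2 -> 1
  row 11 [1011]: F1=1 F2=0 -> F1&~F2 -> 1
  row 12 [1100]: F1=1 F2=1 -> F1&~F2 -> 0
  row 13 [1101]: F1=1 F2=1 -> F1&~F2 -> 0
  row 14 [1110]: F1=1 F2=0 -> F1&~F2 -> 1
  row 15 [1111]: F1=1 F2=0 -> F1&~F2 -> 1
Full result column, 4 rows per line (u,v fixed per line; w,z runs 00..11 left to right):
  rows 0-3 [u,v=00]: 0011  = hex 3
  rows 4-7 [u,v=01]: 0011  = hex 3
  rows 8-11 [u,v=10]: 1111  = hex F
  rows 12-15 [u,v=11]: 0011  = hex 3
Counterexample vector (row 0 .. row 15) = 0011001111110011
Output column grouped in 4s = 0011 0011 1111 0011 = 0x33F3
Convert to decimal digit by digit (value = value*16 + digit):
  3 -> 3
  3*16 + 3 = 51
  51*16 + 15 (F) = 831
  831*16 + 3 = 13299
Decimal = 13299

13299


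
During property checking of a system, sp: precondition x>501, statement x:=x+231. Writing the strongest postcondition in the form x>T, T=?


Formula: sp(P, x:=E) = exists old_x. (x = E[old_x/x]) AND P[old_x/x] (old_x is the value of x before the assignment; eliminate old_x by solving x = E[old_x/x] for old_x)
Step 1: Precondition P: x>501, i.e. old_x > 501
Step 2: Assignment gives x = old_x + 231, so old_x = x - 231
Step 3: Substitute into P: x - 231 > 501
Step 4: Simplify: x > 501+231 = 732

732


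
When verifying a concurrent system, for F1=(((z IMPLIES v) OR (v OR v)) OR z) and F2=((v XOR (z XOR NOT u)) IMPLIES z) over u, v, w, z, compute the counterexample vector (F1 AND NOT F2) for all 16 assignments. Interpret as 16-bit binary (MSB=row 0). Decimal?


F1 = (((z IMPLIES v) OR (v OR v)) OR z)
F2 = ((v XOR (z XOR NOT u)) IMPLIES z)
Counterexample to F1=>F2 is where F1=1 and F2=0.
Evaluate each row (bits = u,v,w,z, MSB first):
  row 0 [0000]: F1=1 F2=0 -> F1&~F2 -> 1
  row 1 [0001]: F1=1 F2=1 -> F1&~F2 -> 0
  row 2 [0010]: F1=1 F2=0 -> F1&~F2 -> 1
  row 3 [0011]: F1=1 F2=1 -> F1&~F2 -> 0
  row 4 [0100]: F1=1 F2=1 -> F1&~F2 -> 0
  row 5 [0101]: F1=1 F2=1 -> F1&~F2 -> 0
  row 6 [0110]: F1=1 F2=1 -> F1&~F2 -> 0
  row 7 [0111]: F1=1 F2=1 -> F1&~F2 -> 0
  row 8 [1000]: F1=1 F2=1 -> F1&~F2 -> 0
  row 9 [1001]: F1=1 F2=1 -> F1&~F2 -> 0
  row 10 [1010]: F1=1 F2=1 -> F1&~F2 -> 0
  row 11 [1011]: F1=1 F2=1 -> F1&~F2 -> 0
  row 12 [1100]: F1=1 F2=0 -> F1&~F2 -> 1
  row 13 [1101]: F1=1 F2=1 -> F1&~F2 -> 0
  row 14 [1110]: F1=1 F2=0 -> F1&~F2 -> 1
  row 15 [1111]: F1=1 F2=1 -> F1&~F2 -> 0
Full result column, 4 rows per line (u,v fixed per line; w,z runs 00..11 left to right):
  rows 0-3 [u,v=00]: 1010  = hex A
  rows 4-7 [u,v=01]: 0000  = hex 0
  rows 8-11 [u,v=10]: 0000  = hex 0
  rows 12-15 [u,v=11]: 1010  = hex A
Counterexample vector (row 0 .. row 15) = 1010000000001010
Output column grouped in 4s = 1010 0000 0000 1010 = 0xA00A
Convert to decimal digit by digit (value = value*16 + digit):
  A -> 10
  10*16 + 0 = 160
  160*16 + 0 = 2560
  2560*16 + 10 (A) = 40970
Decimal = 40970

40970


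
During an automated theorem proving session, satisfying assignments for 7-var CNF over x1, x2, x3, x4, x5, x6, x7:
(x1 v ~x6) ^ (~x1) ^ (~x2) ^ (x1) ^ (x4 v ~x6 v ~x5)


CNF with 5 clauses over 7 vars (128 assignments).
An assignment satisfies CNF iff every clause has >=1 true literal.
Check each row (bits = x1,x2,x3,x4,x5,x6,x7; clause T/F shown):
  row 0 [0000000]: clauses=TTTFT -> 0
  row 1 [0000001]: clauses=TTTFT -> 0
  row 2 [0000010]: clauses=FTTFT -> 0
  row 3 [0000011]: clauses=FTTFT -> 0
  row 4 [0000100]: clauses=TTTFT -> 0
  (every remaining row is evaluated the same way; all 128 results are listed next)
Full result column, 8 rows per line (x1,x2,x3,x4 fixed per line; x5,x6,x7 runs 000..111 left to right):
  rows 0-7 [x1,x2,x3,x4=0000]: 00000000  (ones: 0)
  rows 8-15 [x1,x2,x3,x4=0001]: 00000000  (ones: 0)
  rows 16-23 [x1,x2,x3,x4=0010]: 00000000  (ones: 0)
  rows 24-31 [x1,x2,x3,x4=0011]: 00000000  (ones: 0)
  rows 32-39 [x1,x2,x3,x4=0100]: 00000000  (ones: 0)
  rows 40-47 [x1,x2,x3,x4=0101]: 00000000  (ones: 0)
  rows 48-55 [x1,x2,x3,x4=0110]: 00000000  (ones: 0)
  rows 56-63 [x1,x2,x3,x4=0111]: 00000000  (ones: 0)
  rows 64-71 [x1,x2,x3,x4=1000]: 00000000  (ones: 0)
  rows 72-79 [x1,x2,x3,x4=1001]: 00000000  (ones: 0)
  rows 80-87 [x1,x2,x3,x4=1010]: 00000000  (ones: 0)
  rows 88-95 [x1,x2,x3,x4=1011]: 00000000  (ones: 0)
  rows 96-103 [x1,x2,x3,x4=1100]: 00000000  (ones: 0)
  rows 104-111 [x1,x2,x3,x4=1101]: 00000000  (ones: 0)
  rows 112-119 [x1,x2,x3,x4=1110]: 00000000  (ones: 0)
  rows 120-127 [x1,x2,x3,x4=1111]: 00000000  (ones: 0)
Satisfying assignments = 0+0+0+0+0+0+0+0+0+0+0+0+0+0+0+0 = 0

0


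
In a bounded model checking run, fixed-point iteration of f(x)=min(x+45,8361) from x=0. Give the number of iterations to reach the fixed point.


Step 1: x=0, cap=8361, increment=45
Step 2: x grows by 45 each step until capped at 8361; fixed point is x=8361
Step 3: iterations = ceil(8361/45) = 186

186


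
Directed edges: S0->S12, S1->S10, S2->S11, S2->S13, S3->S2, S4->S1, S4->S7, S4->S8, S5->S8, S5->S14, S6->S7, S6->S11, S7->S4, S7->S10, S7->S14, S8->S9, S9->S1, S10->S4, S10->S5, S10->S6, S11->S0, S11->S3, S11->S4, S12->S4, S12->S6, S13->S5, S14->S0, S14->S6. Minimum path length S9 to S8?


BFS layer-by-layer from S9:
  dist 0: {S9}
  dist 1: {S1}
  dist 2: {S10}
  dist 3: {S4, S5, S6}
  dist 4: {S7, S8, S11, S14}
  -> S8 reached at distance 4
Shortest path length = 4

4


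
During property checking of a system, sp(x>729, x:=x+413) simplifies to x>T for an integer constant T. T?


Formula: sp(P, x:=E) = exists old_x. (x = E[old_x/x]) AND P[old_x/x] (old_x is the value of x before the assignment; eliminate old_x by solving x = E[old_x/x] for old_x)
Step 1: Precondition P: x>729, i.e. old_x > 729
Step 2: Assignment gives x = old_x + 413, so old_x = x - 413
Step 3: Substitute into P: x - 413 > 729
Step 4: Simplify: x > 729+413 = 1142

1142


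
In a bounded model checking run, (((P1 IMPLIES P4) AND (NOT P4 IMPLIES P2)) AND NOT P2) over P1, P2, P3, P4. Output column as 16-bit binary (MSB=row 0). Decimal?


Formula: (((P1 IMPLIES P4) AND (NOT P4 IMPLIES P2)) AND NOT P2) over P1, P2, P3, P4 (16 rows)
Evaluate each row (bits = P1,P2,P3,P4, MSB first):
  row 0 [0000]: (((0 IMPLIES 0) AND (NOT 0 IMPLIES 0)) AND NOT 0) -> 0
  row 1 [0001]: (((0 IMPLIES 1) AND (NOT 1 IMPLIES 0)) AND NOT 0) -> 1
  row 2 [0010]: (((0 IMPLIES 0) AND (NOT 0 IMPLIES 0)) AND NOT 0) -> 0
  row 3 [0011]: (((0 IMPLIES 1) AND (NOT 1 IMPLIES 0)) AND NOT 0) -> 1
  row 4 [0100]: (((0 IMPLIES 0) AND (NOT 0 IMPLIES 1)) AND NOT 1) -> 0
  row 5 [0101]: (((0 IMPLIES 1) AND (NOT 1 IMPLIES 1)) AND NOT 1) -> 0
  row 6 [0110]: (((0 IMPLIES 0) AND (NOT 0 IMPLIES 1)) AND NOT 1) -> 0
  row 7 [0111]: (((0 IMPLIES 1) AND (NOT 1 IMPLIES 1)) AND NOT 1) -> 0
  row 8 [1000]: (((1 IMPLIES 0) AND (NOT 0 IMPLIES 0)) AND NOT 0) -> 0
  row 9 [1001]: (((1 IMPLIES 1) AND (NOT 1 IMPLIES 0)) AND NOT 0) -> 1
  row 10 [1010]: (((1 IMPLIES 0) AND (NOT 0 IMPLIES 0)) AND NOT 0) -> 0
  row 11 [1011]: (((1 IMPLIES 1) AND (NOT 1 IMPLIES 0)) AND NOT 0) -> 1
  row 12 [1100]: (((1 IMPLIES 0) AND (NOT 0 IMPLIES 1)) AND NOT 1) -> 0
  row 13 [1101]: (((1 IMPLIES 1) AND (NOT 1 IMPLIES 1)) AND NOT 1) -> 0
  row 14 [1110]: (((1 IMPLIES 0) AND (NOT 0 IMPLIES 1)) AND NOT 1) -> 0
  row 15 [1111]: (((1 IMPLIES 1) AND (NOT 1 IMPLIES 1)) AND NOT 1) -> 0
Full result column, 4 rows per line (P1,P2 fixed per line; P3,P4 runs 00..11 left to right):
  rows 0-3 [P1,P2=00]: 0101  = hex 5
  rows 4-7 [P1,P2=01]: 0000  = hex 0
  rows 8-11 [P1,P2=10]: 0101  = hex 5
  rows 12-15 [P1,P2=11]: 0000  = hex 0
Output column (row 0 .. row 15) = 0101000001010000
Output column grouped in 4s = 0101 0000 0101 0000 = 0x5050
Convert to decimal digit by digit (value = value*16 + digit):
  5 -> 5
  5*16 + 0 = 80
  80*16 + 5 = 1285
  1285*16 + 0 = 20560
Decimal = 20560

20560


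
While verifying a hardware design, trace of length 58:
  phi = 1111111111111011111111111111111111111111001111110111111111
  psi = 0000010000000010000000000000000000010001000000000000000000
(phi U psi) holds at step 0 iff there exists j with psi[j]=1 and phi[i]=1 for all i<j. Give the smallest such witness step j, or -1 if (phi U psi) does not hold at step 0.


(phi U psi) at 0: need smallest j with psi[j]=1 and phi[i]=1 for all i in [0,j).
Scan from step 0:
  step 0: phi=1, psi=0 -> continue
  step 1: phi=1, psi=0 -> continue
  step 2: phi=1, psi=0 -> continue
  step 3: phi=1, psi=0 -> continue
  step 5: psi=1 and phi held for [0,5) -> witness found
Witness step = 5

5


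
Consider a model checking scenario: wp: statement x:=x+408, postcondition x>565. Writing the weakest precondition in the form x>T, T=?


Formula: wp(x:=E, P) = P[E/x] (substitute E for x in postcondition)
Step 1: Postcondition: x>565
Step 2: Substitute x+408 for x: x+408>565
Step 3: Solve for x: x > 565-408 = 157

157


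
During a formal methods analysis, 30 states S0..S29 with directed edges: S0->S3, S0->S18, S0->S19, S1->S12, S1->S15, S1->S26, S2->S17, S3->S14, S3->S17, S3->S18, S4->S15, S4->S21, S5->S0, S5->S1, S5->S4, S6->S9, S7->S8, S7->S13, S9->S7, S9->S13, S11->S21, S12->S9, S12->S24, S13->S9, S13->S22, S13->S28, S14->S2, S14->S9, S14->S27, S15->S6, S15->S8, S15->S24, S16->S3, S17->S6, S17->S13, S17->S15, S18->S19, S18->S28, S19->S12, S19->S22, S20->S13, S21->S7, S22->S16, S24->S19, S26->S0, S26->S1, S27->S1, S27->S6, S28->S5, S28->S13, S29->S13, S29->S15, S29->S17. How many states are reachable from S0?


BFS from S0:
  layer 0: {S0}
  layer 1: {S3, S18, S19}
  layer 2: {S12, S14, S17, S22, S28}
  layer 3: {S2, S5, S6, S9, S13, S15, S16, S24, S27}
  layer 4: {S1, S4, S7, S8}
  layer 5: {S21, S26}
Reachable set: {S0, S1, S2, S3, S4, S5, S6, S7, S8, S9, S12, S13, S14, S15, S16, S17, S18, S19, S21, S22, S24, S26, S27, S28}
Count = 24

24


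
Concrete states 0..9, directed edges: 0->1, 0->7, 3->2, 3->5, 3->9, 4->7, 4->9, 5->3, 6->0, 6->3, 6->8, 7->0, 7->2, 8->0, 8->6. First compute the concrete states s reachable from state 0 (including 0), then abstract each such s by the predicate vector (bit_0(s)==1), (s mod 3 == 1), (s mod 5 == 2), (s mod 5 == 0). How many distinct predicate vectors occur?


BFS from 0:
Concrete reachable: {0, 1, 2, 7}
Abstract via predicates (bit_0(s)==1), (s mod 3 == 1), (s mod 5 == 2), (s mod 5 == 0):
  (0,0,0,1) <- {0}
  (0,0,1,0) <- {2}
  (1,1,0,0) <- {1}
  (1,1,1,0) <- {7}
Distinct abstract states = 4

4


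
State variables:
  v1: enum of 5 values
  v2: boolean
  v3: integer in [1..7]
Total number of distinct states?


State space = product of domain sizes of all variables.
Domain sizes:
  v1 (enum of 5 values): 5
  v2 (boolean): 2
  v3 (integer in [1..7]): 7
Product = 5 * 2 * 7 = 70

70


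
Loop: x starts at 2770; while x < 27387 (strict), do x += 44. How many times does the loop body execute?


Step 1: x goes from 2770 toward 27387 by 44; the body runs while x<27387, so iterations = ceil((bound-start)/step)
Step 2: Distance=24617
Step 3: ceil(24617/44)=560

560


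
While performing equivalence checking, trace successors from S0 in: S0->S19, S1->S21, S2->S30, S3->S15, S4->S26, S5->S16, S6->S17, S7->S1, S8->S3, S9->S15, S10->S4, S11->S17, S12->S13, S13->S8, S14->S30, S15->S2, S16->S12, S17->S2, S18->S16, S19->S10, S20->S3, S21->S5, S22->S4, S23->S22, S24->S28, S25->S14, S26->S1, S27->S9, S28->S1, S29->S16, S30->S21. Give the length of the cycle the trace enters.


Trace from S0 until a state repeats:
  S0 -> S19 -> S10 -> S4 -> S26 -> S1 -> S21 -> S5 -> S16 -> S12 -> S13 -> S8 -> S3 -> S15 -> S2 -> S30 -> S21
S21 first seen at step 6, revisited at step 16.
Cycle length = 16 - 6 = 10

10


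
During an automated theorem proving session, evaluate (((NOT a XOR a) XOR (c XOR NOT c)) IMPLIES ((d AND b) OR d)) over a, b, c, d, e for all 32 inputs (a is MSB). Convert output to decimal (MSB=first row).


Formula: (((NOT a XOR a) XOR (c XOR NOT c)) IMPLIES ((d AND b) OR d)) over a, b, c, d, e (32 rows)
Evaluate each row (bits = a,b,c,d,e, MSB first):
  row 0 [00000]: (((NOT 0 XOR 0) XOR (0 XOR NOT 0)) IMPLIES ((0 AND 0) OR 0)) -> 1
  row 1 [00001]: (((NOT 0 XOR 0) XOR (0 XOR NOT 0)) IMPLIES ((0 AND 0) OR 0)) -> 1
  row 2 [00010]: (((NOT 0 XOR 0) XOR (0 XOR NOT 0)) IMPLIES ((1 AND 0) OR 1)) -> 1
  row 3 [00011]: (((NOT 0 XOR 0) XOR (0 XOR NOT 0)) IMPLIES ((1 AND 0) OR 1)) -> 1
  row 4 [00100]: (((NOT 0 XOR 0) XOR (1 XOR NOT 1)) IMPLIES ((0 AND 0) OR 0)) -> 1
  row 5 [00101]: (((NOT 0 XOR 0) XOR (1 XOR NOT 1)) IMPLIES ((0 AND 0) OR 0)) -> 1
  row 6 [00110]: (((NOT 0 XOR 0) XOR (1 XOR NOT 1)) IMPLIES ((1 AND 0) OR 1)) -> 1
  row 7 [00111]: (((NOT 0 XOR 0) XOR (1 XOR NOT 1)) IMPLIES ((1 AND 0) OR 1)) -> 1
  row 8 [01000]: (((NOT 0 XOR 0) XOR (0 XOR NOT 0)) IMPLIES ((0 AND 1) OR 0)) -> 1
  row 9 [01001]: (((NOT 0 XOR 0) XOR (0 XOR NOT 0)) IMPLIES ((0 AND 1) OR 0)) -> 1
  row 10 [01010]: (((NOT 0 XOR 0) XOR (0 XOR NOT 0)) IMPLIES ((1 AND 1) OR 1)) -> 1
  row 11 [01011]: (((NOT 0 XOR 0) XOR (0 XOR NOT 0)) IMPLIES ((1 AND 1) OR 1)) -> 1
  row 12 [01100]: (((NOT 0 XOR 0) XOR (1 XOR NOT 1)) IMPLIES ((0 AND 1) OR 0)) -> 1
  row 13 [01101]: (((NOT 0 XOR 0) XOR (1 XOR NOT 1)) IMPLIES ((0 AND 1) OR 0)) -> 1
  row 14 [01110]: (((NOT 0 XOR 0) XOR (1 XOR NOT 1)) IMPLIES ((1 AND 1) OR 1)) -> 1
  row 15 [01111]: (((NOT 0 XOR 0) XOR (1 XOR NOT 1)) IMPLIES ((1 AND 1) OR 1)) -> 1
  row 16 [10000]: (((NOT 1 XOR 1) XOR (0 XOR NOT 0)) IMPLIES ((0 AND 0) OR 0)) -> 1
  row 17 [10001]: (((NOT 1 XOR 1) XOR (0 XOR NOT 0)) IMPLIES ((0 AND 0) OR 0)) -> 1
  row 18 [10010]: (((NOT 1 XOR 1) XOR (0 XOR NOT 0)) IMPLIES ((1 AND 0) OR 1)) -> 1
  row 19 [10011]: (((NOT 1 XOR 1) XOR (0 XOR NOT 0)) IMPLIES ((1 AND 0) OR 1)) -> 1
  row 20 [10100]: (((NOT 1 XOR 1) XOR (1 XOR NOT 1)) IMPLIES ((0 AND 0) OR 0)) -> 1
  row 21 [10101]: (((NOT 1 XOR 1) XOR (1 XOR NOT 1)) IMPLIES ((0 AND 0) OR 0)) -> 1
  row 22 [10110]: (((NOT 1 XOR 1) XOR (1 XOR NOT 1)) IMPLIES ((1 AND 0) OR 1)) -> 1
  row 23 [10111]: (((NOT 1 XOR 1) XOR (1 XOR NOT 1)) IMPLIES ((1 AND 0) OR 1)) -> 1
  row 24 [11000]: (((NOT 1 XOR 1) XOR (0 XOR NOT 0)) IMPLIES ((0 AND 1) OR 0)) -> 1
  row 25 [11001]: (((NOT 1 XOR 1) XOR (0 XOR NOT 0)) IMPLIES ((0 AND 1) OR 0)) -> 1
  row 26 [11010]: (((NOT 1 XOR 1) XOR (0 XOR NOT 0)) IMPLIES ((1 AND 1) OR 1)) -> 1
  row 27 [11011]: (((NOT 1 XOR 1) XOR (0 XOR NOT 0)) IMPLIES ((1 AND 1) OR 1)) -> 1
  row 28 [11100]: (((NOT 1 XOR 1) XOR (1 XOR NOT 1)) IMPLIES ((0 AND 1) OR 0)) -> 1
  row 29 [11101]: (((NOT 1 XOR 1) XOR (1 XOR NOT 1)) IMPLIES ((0 AND 1) OR 0)) -> 1
  row 30 [11110]: (((NOT 1 XOR 1) XOR (1 XOR NOT 1)) IMPLIES ((1 AND 1) OR 1)) -> 1
  row 31 [11111]: (((NOT 1 XOR 1) XOR (1 XOR NOT 1)) IMPLIES ((1 AND 1) OR 1)) -> 1
Full result column, 4 rows per line (a,b,c fixed per line; d,e runs 00..11 left to right):
  rows 0-3 [a,b,c=000]: 1111  = hex F
  rows 4-7 [a,b,c=001]: 1111  = hex F
  rows 8-11 [a,b,c=010]: 1111  = hex F
  rows 12-15 [a,b,c=011]: 1111  = hex F
  rows 16-19 [a,b,c=100]: 1111  = hex F
  rows 20-23 [a,b,c=101]: 1111  = hex F
  rows 24-27 [a,b,c=110]: 1111  = hex F
  rows 28-31 [a,b,c=111]: 1111  = hex F
Output column (row 0 .. row 31) = 11111111111111111111111111111111
Output column grouped in 4s = 1111 1111 1111 1111 1111 1111 1111 1111 = 0xFFFFFFFF
Convert to decimal digit by digit (value = value*16 + digit):
  F -> 15
  15*16 + 15 (F) = 255
  255*16 + 15 (F) = 4095
  4095*16 + 15 (F) = 65535
  65535*16 + 15 (F) = 1048575
  1048575*16 + 15 (F) = 16777215
  16777215*16 + 15 (F) = 268435455
  268435455*16 + 15 (F) = 4294967295
Decimal = 4294967295

4294967295


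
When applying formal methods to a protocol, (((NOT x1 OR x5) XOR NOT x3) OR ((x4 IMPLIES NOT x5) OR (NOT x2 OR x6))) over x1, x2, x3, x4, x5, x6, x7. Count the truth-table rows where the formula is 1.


Formula: (((NOT x1 OR x5) XOR NOT x3) OR ((x4 IMPLIES NOT x5) OR (NOT x2 OR x6))) over 7 vars (128 rows)
Evaluate each row (x1, x2, x3, x4, x5, x6, x7 as bits, MSB first):
  row 0 [0000000]: (((NOT 0 OR 0) XOR NOT 0) OR ((0 IMPLIES NOT 0) OR (NOT 0 OR 0))) -> 1
  row 1 [0000001]: (((NOT 0 OR 0) XOR NOT 0) OR ((0 IMPLIES NOT 0) OR (NOT 0 OR 0))) -> 1
  row 2 [0000010]: (((NOT 0 OR 0) XOR NOT 0) OR ((0 IMPLIES NOT 0) OR (NOT 0 OR 1))) -> 1
  row 3 [0000011]: (((NOT 0 OR 0) XOR NOT 0) OR ((0 IMPLIES NOT 0) OR (NOT 0 OR 1))) -> 1
  row 4 [0000100]: (((NOT 0 OR 1) XOR NOT 0) OR ((0 IMPLIES NOT 1) OR (NOT 0 OR 0))) -> 1
  (every remaining row is evaluated the same way; all 128 results are listed next)
Full result column, 8 rows per line (x1,x2,x3,x4 fixed per line; x5,x6,x7 runs 000..111 left to right):
  rows 0-7 [x1,x2,x3,x4=0000]: 11111111  (ones: 8)
  rows 8-15 [x1,x2,x3,x4=0001]: 11111111  (ones: 8)
  rows 16-23 [x1,x2,x3,x4=0010]: 11111111  (ones: 8)
  rows 24-31 [x1,x2,x3,x4=0011]: 11111111  (ones: 8)
  rows 32-39 [x1,x2,x3,x4=0100]: 11111111  (ones: 8)
  rows 40-47 [x1,x2,x3,x4=0101]: 11110011  (ones: 6)
  rows 48-55 [x1,x2,x3,x4=0110]: 11111111  (ones: 8)
  rows 56-63 [x1,x2,x3,x4=0111]: 11111111  (ones: 8)
  rows 64-71 [x1,x2,x3,x4=1000]: 11111111  (ones: 8)
  rows 72-79 [x1,x2,x3,x4=1001]: 11111111  (ones: 8)
  rows 80-87 [x1,x2,x3,x4=1010]: 11111111  (ones: 8)
  rows 88-95 [x1,x2,x3,x4=1011]: 11111111  (ones: 8)
  rows 96-103 [x1,x2,x3,x4=1100]: 11111111  (ones: 8)
  rows 104-111 [x1,x2,x3,x4=1101]: 11110011  (ones: 6)
  rows 112-119 [x1,x2,x3,x4=1110]: 11111111  (ones: 8)
  rows 120-127 [x1,x2,x3,x4=1111]: 11111111  (ones: 8)
Count of 1-rows = 8+8+8+8+8+6+8+8+8+8+8+8+8+6+8+8 = 124

124


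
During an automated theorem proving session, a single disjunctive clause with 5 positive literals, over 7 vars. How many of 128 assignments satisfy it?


Step 1: Total=2^7=128
Step 2: Unsat when all 5 false: 2^2=4
Step 3: Sat=128-4=124

124


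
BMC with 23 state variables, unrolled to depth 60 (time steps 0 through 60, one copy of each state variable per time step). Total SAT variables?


BMC unrolls to depth k, creating one copy of each state var for steps 0..k.
Step count = 60 + 1 = 61 (steps 0 through 60)
Vars per step = 23
Total = 23 * 61 = 1403

1403


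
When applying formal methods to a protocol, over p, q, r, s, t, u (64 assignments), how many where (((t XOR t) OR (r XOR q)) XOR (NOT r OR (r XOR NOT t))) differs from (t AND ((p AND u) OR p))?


F1 = (((t XOR t) OR (r XOR q)) XOR (NOT r OR (r XOR NOT t)))
F2 = (t AND ((p AND u) OR p))
Evaluate both on each of 64 rows (bits = p,q,r,s,t,u):
  row 0 [000000]: F1=1 F2=0 (differ) -> 1
  row 1 [000001]: F1=1 F2=0 (differ) -> 1
  row 2 [000010]: F1=1 F2=0 (differ) -> 1
  row 3 [000011]: F1=1 F2=0 (differ) -> 1
  row 4 [000100]: F1=1 F2=0 (differ) -> 1
  (every remaining row is evaluated the same way; all 64 results are listed next)
Full result column, 8 rows per line (p,q,r fixed per line; s,t,u runs 000..111 left to right):
  rows 0-7 [p,q,r=000]: 11111111  (ones: 8)
  rows 8-15 [p,q,r=001]: 11001100  (ones: 4)
  rows 16-23 [p,q,r=010]: 00000000  (ones: 0)
  rows 24-31 [p,q,r=011]: 00110011  (ones: 4)
  rows 32-39 [p,q,r=100]: 11001100  (ones: 4)
  rows 40-47 [p,q,r=101]: 11111111  (ones: 8)
  rows 48-55 [p,q,r=110]: 00110011  (ones: 4)
  rows 56-63 [p,q,r=111]: 00000000  (ones: 0)
Disagreements = 8+4+0+4+4+8+4+0 = 32

32


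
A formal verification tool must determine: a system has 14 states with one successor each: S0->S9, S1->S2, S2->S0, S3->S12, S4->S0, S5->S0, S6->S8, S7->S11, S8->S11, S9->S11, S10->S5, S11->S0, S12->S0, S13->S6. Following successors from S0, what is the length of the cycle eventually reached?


Trace from S0 until a state repeats:
  S0 -> S9 -> S11 -> S0
S0 first seen at step 0, revisited at step 3.
Cycle length = 3 - 0 = 3

3


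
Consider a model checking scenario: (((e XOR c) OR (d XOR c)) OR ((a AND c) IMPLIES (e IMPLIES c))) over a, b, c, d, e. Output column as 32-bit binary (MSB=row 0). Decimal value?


Formula: (((e XOR c) OR (d XOR c)) OR ((a AND c) IMPLIES (e IMPLIES c))) over a, b, c, d, e (32 rows)
Evaluate each row (bits = a,b,c,d,e, MSB first):
  row 0 [00000]: (((0 XOR 0) OR (0 XOR 0)) OR ((0 AND 0) IMPLIES (0 IMPLIES 0))) -> 1
  row 1 [00001]: (((1 XOR 0) OR (0 XOR 0)) OR ((0 AND 0) IMPLIES (1 IMPLIES 0))) -> 1
  row 2 [00010]: (((0 XOR 0) OR (1 XOR 0)) OR ((0 AND 0) IMPLIES (0 IMPLIES 0))) -> 1
  row 3 [00011]: (((1 XOR 0) OR (1 XOR 0)) OR ((0 AND 0) IMPLIES (1 IMPLIES 0))) -> 1
  row 4 [00100]: (((0 XOR 1) OR (0 XOR 1)) OR ((0 AND 1) IMPLIES (0 IMPLIES 1))) -> 1
  row 5 [00101]: (((1 XOR 1) OR (0 XOR 1)) OR ((0 AND 1) IMPLIES (1 IMPLIES 1))) -> 1
  row 6 [00110]: (((0 XOR 1) OR (1 XOR 1)) OR ((0 AND 1) IMPLIES (0 IMPLIES 1))) -> 1
  row 7 [00111]: (((1 XOR 1) OR (1 XOR 1)) OR ((0 AND 1) IMPLIES (1 IMPLIES 1))) -> 1
  row 8 [01000]: (((0 XOR 0) OR (0 XOR 0)) OR ((0 AND 0) IMPLIES (0 IMPLIES 0))) -> 1
  row 9 [01001]: (((1 XOR 0) OR (0 XOR 0)) OR ((0 AND 0) IMPLIES (1 IMPLIES 0))) -> 1
  row 10 [01010]: (((0 XOR 0) OR (1 XOR 0)) OR ((0 AND 0) IMPLIES (0 IMPLIES 0))) -> 1
  row 11 [01011]: (((1 XOR 0) OR (1 XOR 0)) OR ((0 AND 0) IMPLIES (1 IMPLIES 0))) -> 1
  row 12 [01100]: (((0 XOR 1) OR (0 XOR 1)) OR ((0 AND 1) IMPLIES (0 IMPLIES 1))) -> 1
  row 13 [01101]: (((1 XOR 1) OR (0 XOR 1)) OR ((0 AND 1) IMPLIES (1 IMPLIES 1))) -> 1
  row 14 [01110]: (((0 XOR 1) OR (1 XOR 1)) OR ((0 AND 1) IMPLIES (0 IMPLIES 1))) -> 1
  row 15 [01111]: (((1 XOR 1) OR (1 XOR 1)) OR ((0 AND 1) IMPLIES (1 IMPLIES 1))) -> 1
  row 16 [10000]: (((0 XOR 0) OR (0 XOR 0)) OR ((1 AND 0) IMPLIES (0 IMPLIES 0))) -> 1
  row 17 [10001]: (((1 XOR 0) OR (0 XOR 0)) OR ((1 AND 0) IMPLIES (1 IMPLIES 0))) -> 1
  row 18 [10010]: (((0 XOR 0) OR (1 XOR 0)) OR ((1 AND 0) IMPLIES (0 IMPLIES 0))) -> 1
  row 19 [10011]: (((1 XOR 0) OR (1 XOR 0)) OR ((1 AND 0) IMPLIES (1 IMPLIES 0))) -> 1
  row 20 [10100]: (((0 XOR 1) OR (0 XOR 1)) OR ((1 AND 1) IMPLIES (0 IMPLIES 1))) -> 1
  row 21 [10101]: (((1 XOR 1) OR (0 XOR 1)) OR ((1 AND 1) IMPLIES (1 IMPLIES 1))) -> 1
  row 22 [10110]: (((0 XOR 1) OR (1 XOR 1)) OR ((1 AND 1) IMPLIES (0 IMPLIES 1))) -> 1
  row 23 [10111]: (((1 XOR 1) OR (1 XOR 1)) OR ((1 AND 1) IMPLIES (1 IMPLIES 1))) -> 1
  row 24 [11000]: (((0 XOR 0) OR (0 XOR 0)) OR ((1 AND 0) IMPLIES (0 IMPLIES 0))) -> 1
  row 25 [11001]: (((1 XOR 0) OR (0 XOR 0)) OR ((1 AND 0) IMPLIES (1 IMPLIES 0))) -> 1
  row 26 [11010]: (((0 XOR 0) OR (1 XOR 0)) OR ((1 AND 0) IMPLIES (0 IMPLIES 0))) -> 1
  row 27 [11011]: (((1 XOR 0) OR (1 XOR 0)) OR ((1 AND 0) IMPLIES (1 IMPLIES 0))) -> 1
  row 28 [11100]: (((0 XOR 1) OR (0 XOR 1)) OR ((1 AND 1) IMPLIES (0 IMPLIES 1))) -> 1
  row 29 [11101]: (((1 XOR 1) OR (0 XOR 1)) OR ((1 AND 1) IMPLIES (1 IMPLIES 1))) -> 1
  row 30 [11110]: (((0 XOR 1) OR (1 XOR 1)) OR ((1 AND 1) IMPLIES (0 IMPLIES 1))) -> 1
  row 31 [11111]: (((1 XOR 1) OR (1 XOR 1)) OR ((1 AND 1) IMPLIES (1 IMPLIES 1))) -> 1
Full result column, 4 rows per line (a,b,c fixed per line; d,e runs 00..11 left to right):
  rows 0-3 [a,b,c=000]: 1111  = hex F
  rows 4-7 [a,b,c=001]: 1111  = hex F
  rows 8-11 [a,b,c=010]: 1111  = hex F
  rows 12-15 [a,b,c=011]: 1111  = hex F
  rows 16-19 [a,b,c=100]: 1111  = hex F
  rows 20-23 [a,b,c=101]: 1111  = hex F
  rows 24-27 [a,b,c=110]: 1111  = hex F
  rows 28-31 [a,b,c=111]: 1111  = hex F
Output column (row 0 .. row 31) = 11111111111111111111111111111111
Output column grouped in 4s = 1111 1111 1111 1111 1111 1111 1111 1111 = 0xFFFFFFFF
Convert to decimal digit by digit (value = value*16 + digit):
  F -> 15
  15*16 + 15 (F) = 255
  255*16 + 15 (F) = 4095
  4095*16 + 15 (F) = 65535
  65535*16 + 15 (F) = 1048575
  1048575*16 + 15 (F) = 16777215
  16777215*16 + 15 (F) = 268435455
  268435455*16 + 15 (F) = 4294967295
Decimal = 4294967295

4294967295


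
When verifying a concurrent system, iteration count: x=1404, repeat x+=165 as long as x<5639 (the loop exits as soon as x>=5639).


Step 1: x goes from 1404 toward 5639 by 165; the body runs while x<5639, so iterations = ceil((bound-start)/step)
Step 2: Distance=4235
Step 3: ceil(4235/165)=26

26


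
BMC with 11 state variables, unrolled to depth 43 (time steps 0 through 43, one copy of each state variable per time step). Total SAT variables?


BMC unrolls to depth k, creating one copy of each state var for steps 0..k.
Step count = 43 + 1 = 44 (steps 0 through 43)
Vars per step = 11
Total = 11 * 44 = 484

484
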